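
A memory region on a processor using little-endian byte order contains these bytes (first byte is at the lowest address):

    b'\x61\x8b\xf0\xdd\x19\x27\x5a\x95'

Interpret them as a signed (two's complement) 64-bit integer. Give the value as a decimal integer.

-7684786822103135391

In little-endian order the low byte comes first in memory.
Reassemble most-significant byte first: 95 5A 27 19 DD F0 8B 61 → 0x955A2719DDF08B61.
Top bit is set, so as a signed 64-bit value this is 0x955A2719DDF08B61 − 2^64 = -7684786822103135391.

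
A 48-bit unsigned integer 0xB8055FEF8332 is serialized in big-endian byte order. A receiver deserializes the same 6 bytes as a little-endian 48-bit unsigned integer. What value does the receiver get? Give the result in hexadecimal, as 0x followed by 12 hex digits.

Stored big-endian, the bytes at ascending addresses are B8 05 5F EF 83 32.
Read back as little-endian, the first byte is least significant, giving 0x3283EF5F05B8.

0x3283EF5F05B8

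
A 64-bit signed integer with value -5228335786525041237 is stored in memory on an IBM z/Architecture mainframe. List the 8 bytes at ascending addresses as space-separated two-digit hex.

Two's complement of -5228335786525041237 in 64 bits: 5228335786525041237 = 0x488EC7B26A49A255; invert → 0xB771384D95B65DAA; add 1 → 0xB771384D95B65DAB.
Split into bytes (most-significant first): B7 71 38 4D 95 B6 5D AB.
Big-endian stores the most-significant byte at the lowest address.
So the memory order matches the most-significant-first order: B7 71 38 4D 95 B6 5D AB.

B7 71 38 4D 95 B6 5D AB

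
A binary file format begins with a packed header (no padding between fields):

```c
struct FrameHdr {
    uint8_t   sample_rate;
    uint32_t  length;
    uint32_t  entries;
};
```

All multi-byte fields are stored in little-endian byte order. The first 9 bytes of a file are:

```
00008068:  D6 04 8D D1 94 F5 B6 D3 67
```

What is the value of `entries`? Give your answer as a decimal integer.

1741928181

`entries` follows `sample_rate` (1 B), `length` (4 B), so it starts at offset 1 + 4 = 5 and occupies 4 bytes.
Bytes at offsets 5..8: F5 B6 D3 67.
Little-endian: lowest address holds the least-significant byte.
Reassemble most-significant byte first: 67 D3 B6 F5 → 0x67D3B6F5.
0x67D3B6F5 = 1741928181.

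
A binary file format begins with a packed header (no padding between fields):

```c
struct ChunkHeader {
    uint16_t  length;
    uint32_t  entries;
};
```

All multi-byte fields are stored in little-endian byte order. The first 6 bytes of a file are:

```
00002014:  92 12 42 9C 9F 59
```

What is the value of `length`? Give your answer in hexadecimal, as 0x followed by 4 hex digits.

`length` is the first field, at byte offset 0, occupying 2 bytes.
Bytes at offsets 0..1: 92 12.
Little-endian: lowest address holds the least-significant byte.
Reassemble most-significant byte first: 12 92 → 0x1292.

0x1292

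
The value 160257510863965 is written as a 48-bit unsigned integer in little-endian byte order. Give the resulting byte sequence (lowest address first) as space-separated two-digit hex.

160257510863965 in hexadecimal, padded to 48 bits, is 0x91C0DC01F45D.
Split into bytes (most-significant first): 91 C0 DC 01 F4 5D.
In little-endian order the low byte comes first in memory.
So at ascending addresses the bytes are 5D F4 01 DC C0 91.

5D F4 01 DC C0 91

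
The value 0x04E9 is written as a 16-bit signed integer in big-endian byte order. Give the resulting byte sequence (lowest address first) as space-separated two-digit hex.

Split into bytes (most-significant first): 04 E9.
Big-endian stores the most-significant byte at the lowest address.
So the memory order matches the most-significant-first order: 04 E9.

04 E9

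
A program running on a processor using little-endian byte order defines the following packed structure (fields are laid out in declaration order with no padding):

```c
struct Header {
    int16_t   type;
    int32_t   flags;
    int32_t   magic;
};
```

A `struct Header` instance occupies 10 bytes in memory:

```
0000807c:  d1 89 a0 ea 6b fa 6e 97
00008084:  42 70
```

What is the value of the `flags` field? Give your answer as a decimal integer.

-93590880

`flags` follows `type` (2 bytes), so it starts at byte offset 2 and occupies 4 bytes.
Bytes at offsets 2..5: A0 EA 6B FA.
Little-endian: lowest address holds the least-significant byte.
Reassemble most-significant byte first: FA 6B EA A0 → 0xFA6BEAA0.
Top bit is set, so as a signed 32-bit value this is 0xFA6BEAA0 − 2^32 = -93590880.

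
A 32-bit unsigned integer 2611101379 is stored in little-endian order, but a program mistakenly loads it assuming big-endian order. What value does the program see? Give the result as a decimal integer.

2611101379 in 32-bit hexadecimal is 0x9BA23EC3.
Stored little-endian, the bytes at ascending addresses are C3 3E A2 9B.
Read back as big-endian, the last byte is least significant, giving 0xC33EA29B.
0xC33EA29B = 3275661979.

3275661979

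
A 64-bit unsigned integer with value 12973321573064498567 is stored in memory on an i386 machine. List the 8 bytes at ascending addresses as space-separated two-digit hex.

12973321573064498567 in hexadecimal, padded to 64 bits, is 0xB40A7F3C2F6BDD87.
Split into bytes (most-significant first): B4 0A 7F 3C 2F 6B DD 87.
Little-endian stores the least-significant byte at the lowest address.
So at ascending addresses the bytes are 87 DD 6B 2F 3C 7F 0A B4.

87 DD 6B 2F 3C 7F 0A B4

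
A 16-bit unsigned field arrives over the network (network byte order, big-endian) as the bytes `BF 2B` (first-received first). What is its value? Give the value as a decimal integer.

48939

Big-endian: lowest address holds the most-significant byte.
The bytes are already most-significant first: 0xBF2B.
0xBF2B = 48939.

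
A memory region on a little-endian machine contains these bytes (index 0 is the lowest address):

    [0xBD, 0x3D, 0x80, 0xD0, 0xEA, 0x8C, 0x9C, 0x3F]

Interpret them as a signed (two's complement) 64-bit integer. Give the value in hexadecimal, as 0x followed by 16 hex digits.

Little-endian: lowest address holds the least-significant byte.
Reassemble most-significant byte first: 3F 9C 8C EA D0 80 3D BD → 0x3F9C8CEAD0803DBD.

0x3F9C8CEAD0803DBD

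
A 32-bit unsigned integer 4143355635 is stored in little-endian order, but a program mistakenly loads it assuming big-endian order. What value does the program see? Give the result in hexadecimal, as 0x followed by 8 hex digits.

4143355635 in 32-bit hexadecimal is 0xF6F696F3.
Stored little-endian, the bytes at ascending addresses are F3 96 F6 F6.
Read back as big-endian, the last byte is least significant, giving 0xF396F6F6.

0xF396F6F6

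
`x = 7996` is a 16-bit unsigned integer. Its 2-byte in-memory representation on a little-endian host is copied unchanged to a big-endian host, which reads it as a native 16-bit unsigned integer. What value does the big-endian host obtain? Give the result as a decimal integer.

7996 in 16-bit hexadecimal is 0x1F3C.
Stored little-endian, the bytes at ascending addresses are 3C 1F.
Read back as big-endian, the last byte is least significant, giving 0x3C1F.
0x3C1F = 15391.

15391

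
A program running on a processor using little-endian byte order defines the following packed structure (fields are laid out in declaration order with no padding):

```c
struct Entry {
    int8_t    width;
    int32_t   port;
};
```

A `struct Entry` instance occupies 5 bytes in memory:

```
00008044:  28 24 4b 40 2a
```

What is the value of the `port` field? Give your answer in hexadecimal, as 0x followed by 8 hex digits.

`port` follows `width` (1 byte), so it starts at byte offset 1 and occupies 4 bytes.
Bytes at offsets 1..4: 24 4B 40 2A.
Little-endian stores the least-significant byte at the lowest address.
Reassemble most-significant byte first: 2A 40 4B 24 → 0x2A404B24.

0x2A404B24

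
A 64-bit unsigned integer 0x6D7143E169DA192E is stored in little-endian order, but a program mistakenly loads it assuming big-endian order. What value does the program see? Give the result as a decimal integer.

Stored little-endian, the bytes at ascending addresses are 2E 19 DA 69 E1 43 71 6D.
Read back as big-endian, the last byte is least significant, giving 0x2E19DA69E143716D.
0x2E19DA69E143716D = 3321926348448166253.

3321926348448166253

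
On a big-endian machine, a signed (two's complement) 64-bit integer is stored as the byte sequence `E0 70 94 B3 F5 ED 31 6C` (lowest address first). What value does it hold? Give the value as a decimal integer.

-2274154311176081044

In big-endian order the high byte comes first in memory.
The bytes are already most-significant first: 0xE07094B3F5ED316C.
Top bit is set, so as a signed 64-bit value this is 0xE07094B3F5ED316C − 2^64 = -2274154311176081044.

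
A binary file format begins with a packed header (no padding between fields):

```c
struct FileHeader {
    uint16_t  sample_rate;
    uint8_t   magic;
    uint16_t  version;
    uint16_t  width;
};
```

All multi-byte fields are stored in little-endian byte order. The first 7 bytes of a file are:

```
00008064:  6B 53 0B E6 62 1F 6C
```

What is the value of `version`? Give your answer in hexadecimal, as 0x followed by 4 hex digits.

0x62E6

`version` follows `sample_rate` (2 B), `magic` (1 B), so it starts at offset 2 + 1 = 3 and occupies 2 bytes.
Bytes at offsets 3..4: E6 62.
Little-endian: lowest address holds the least-significant byte.
Reassemble most-significant byte first: 62 E6 → 0x62E6.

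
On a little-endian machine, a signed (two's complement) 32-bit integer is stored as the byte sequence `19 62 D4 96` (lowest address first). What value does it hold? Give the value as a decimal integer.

Little-endian: lowest address holds the least-significant byte.
Reassemble most-significant byte first: 96 D4 62 19 → 0x96D46219.
Top bit is set, so as a signed 32-bit value this is 0x96D46219 − 2^32 = -1764466151.

-1764466151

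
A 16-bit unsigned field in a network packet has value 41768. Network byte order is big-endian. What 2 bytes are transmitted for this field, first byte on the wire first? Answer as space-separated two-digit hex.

A3 28

41768 in hexadecimal, padded to 16 bits, is 0xA328.
Split into bytes (most-significant first): A3 28.
Big-endian: lowest address holds the most-significant byte.
So the memory order matches the most-significant-first order: A3 28.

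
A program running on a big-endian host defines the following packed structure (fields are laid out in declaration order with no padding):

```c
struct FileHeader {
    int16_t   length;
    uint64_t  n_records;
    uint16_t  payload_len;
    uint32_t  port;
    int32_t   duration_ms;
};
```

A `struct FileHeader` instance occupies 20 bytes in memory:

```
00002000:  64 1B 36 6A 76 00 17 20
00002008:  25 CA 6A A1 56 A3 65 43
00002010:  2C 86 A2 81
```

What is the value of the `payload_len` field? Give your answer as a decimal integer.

`payload_len` follows `length` (2 B), `n_records` (8 B), so it starts at offset 2 + 8 = 10 and occupies 2 bytes.
Bytes at offsets 10..11: 6A A1.
Big-endian stores the most-significant byte at the lowest address.
The bytes are already most-significant first: 0x6AA1.
0x6AA1 = 27297.

27297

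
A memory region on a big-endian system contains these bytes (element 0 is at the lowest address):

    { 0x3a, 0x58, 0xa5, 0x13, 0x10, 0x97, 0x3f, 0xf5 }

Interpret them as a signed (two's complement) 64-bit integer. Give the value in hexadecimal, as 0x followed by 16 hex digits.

0x3A58A51310973FF5

Big-endian: lowest address holds the most-significant byte.
The bytes are already most-significant first: 0x3A58A51310973FF5.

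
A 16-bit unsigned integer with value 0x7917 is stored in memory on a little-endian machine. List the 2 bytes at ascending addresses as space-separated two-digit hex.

Split into bytes (most-significant first): 79 17.
In little-endian order the low byte comes first in memory.
So at ascending addresses the bytes are 17 79.

17 79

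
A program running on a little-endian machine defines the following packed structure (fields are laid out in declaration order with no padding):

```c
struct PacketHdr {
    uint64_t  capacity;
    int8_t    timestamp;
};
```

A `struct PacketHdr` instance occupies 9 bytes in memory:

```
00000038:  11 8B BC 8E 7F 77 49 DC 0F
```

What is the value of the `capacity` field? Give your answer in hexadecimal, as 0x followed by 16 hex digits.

`capacity` is the first field, at byte offset 0, occupying 8 bytes.
Bytes at offsets 0..7: 11 8B BC 8E 7F 77 49 DC.
Little-endian: lowest address holds the least-significant byte.
Reassemble most-significant byte first: DC 49 77 7F 8E BC 8B 11 → 0xDC49777F8EBC8B11.

0xDC49777F8EBC8B11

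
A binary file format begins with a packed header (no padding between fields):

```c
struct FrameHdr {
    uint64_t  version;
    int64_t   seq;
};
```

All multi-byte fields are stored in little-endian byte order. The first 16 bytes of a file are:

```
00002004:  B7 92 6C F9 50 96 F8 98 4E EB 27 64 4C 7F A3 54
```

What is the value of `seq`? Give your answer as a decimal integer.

6098858286464363342

`seq` follows `version` (8 bytes), so it starts at byte offset 8 and occupies 8 bytes.
Bytes at offsets 8..15: 4E EB 27 64 4C 7F A3 54.
Little-endian stores the least-significant byte at the lowest address.
Reassemble most-significant byte first: 54 A3 7F 4C 64 27 EB 4E → 0x54A37F4C6427EB4E.
0x54A37F4C6427EB4E = 6098858286464363342.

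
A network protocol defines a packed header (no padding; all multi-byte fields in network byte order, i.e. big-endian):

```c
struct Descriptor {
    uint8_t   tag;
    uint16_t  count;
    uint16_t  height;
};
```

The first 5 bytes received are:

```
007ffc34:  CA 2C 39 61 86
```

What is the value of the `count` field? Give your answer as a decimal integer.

11321

`count` follows `tag` (1 byte), so it starts at byte offset 1 and occupies 2 bytes.
Bytes at offsets 1..2: 2C 39.
Big-endian: lowest address holds the most-significant byte.
The bytes are already most-significant first: 0x2C39.
0x2C39 = 11321.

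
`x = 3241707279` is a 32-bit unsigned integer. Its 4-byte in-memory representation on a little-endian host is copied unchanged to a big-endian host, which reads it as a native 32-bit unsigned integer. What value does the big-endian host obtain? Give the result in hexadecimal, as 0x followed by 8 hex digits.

0x0F8738C1

3241707279 in 32-bit hexadecimal is 0xC138870F.
Stored little-endian, the bytes at ascending addresses are 0F 87 38 C1.
Read back as big-endian, the last byte is least significant, giving 0x0F8738C1.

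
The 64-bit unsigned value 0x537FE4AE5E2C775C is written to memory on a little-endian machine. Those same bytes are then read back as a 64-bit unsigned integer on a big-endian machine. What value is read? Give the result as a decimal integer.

Stored little-endian, the bytes at ascending addresses are 5C 77 2C 5E AE E4 7F 53.
Read back as big-endian, the last byte is least significant, giving 0x5C772C5EAEE47F53.
0x5C772C5EAEE47F53 = 6662842958890696531.

6662842958890696531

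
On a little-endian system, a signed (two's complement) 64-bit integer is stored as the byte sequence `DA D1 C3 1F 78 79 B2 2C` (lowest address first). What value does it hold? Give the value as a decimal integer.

Little-endian: lowest address holds the least-significant byte.
Reassemble most-significant byte first: 2C B2 79 78 1F C3 D1 DA → 0x2CB279781FC3D1DA.
0x2CB279781FC3D1DA = 3220770240359289306.

3220770240359289306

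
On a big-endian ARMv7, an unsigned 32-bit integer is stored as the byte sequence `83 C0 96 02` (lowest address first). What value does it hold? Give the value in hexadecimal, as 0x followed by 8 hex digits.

0x83C09602

In big-endian order the high byte comes first in memory.
The bytes are already most-significant first: 0x83C09602.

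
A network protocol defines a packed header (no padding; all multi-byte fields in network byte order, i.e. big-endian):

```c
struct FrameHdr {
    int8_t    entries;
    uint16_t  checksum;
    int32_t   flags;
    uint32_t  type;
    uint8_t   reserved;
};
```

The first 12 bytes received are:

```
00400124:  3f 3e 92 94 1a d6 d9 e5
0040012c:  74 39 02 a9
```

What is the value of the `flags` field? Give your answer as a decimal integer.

`flags` follows `entries` (1 B), `checksum` (2 B), so it starts at offset 1 + 2 = 3 and occupies 4 bytes.
Bytes at offsets 3..6: 94 1A D6 D9.
Big-endian: lowest address holds the most-significant byte.
The bytes are already most-significant first: 0x941AD6D9.
Top bit is set, so as a signed 32-bit value this is 0x941AD6D9 − 2^32 = -1810180391.

-1810180391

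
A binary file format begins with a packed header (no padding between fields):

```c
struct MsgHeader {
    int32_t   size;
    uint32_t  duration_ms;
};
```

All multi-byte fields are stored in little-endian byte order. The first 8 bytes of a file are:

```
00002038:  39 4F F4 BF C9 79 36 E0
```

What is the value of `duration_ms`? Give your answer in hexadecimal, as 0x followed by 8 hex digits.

0xE03679C9

`duration_ms` follows `size` (4 bytes), so it starts at byte offset 4 and occupies 4 bytes.
Bytes at offsets 4..7: C9 79 36 E0.
Little-endian stores the least-significant byte at the lowest address.
Reassemble most-significant byte first: E0 36 79 C9 → 0xE03679C9.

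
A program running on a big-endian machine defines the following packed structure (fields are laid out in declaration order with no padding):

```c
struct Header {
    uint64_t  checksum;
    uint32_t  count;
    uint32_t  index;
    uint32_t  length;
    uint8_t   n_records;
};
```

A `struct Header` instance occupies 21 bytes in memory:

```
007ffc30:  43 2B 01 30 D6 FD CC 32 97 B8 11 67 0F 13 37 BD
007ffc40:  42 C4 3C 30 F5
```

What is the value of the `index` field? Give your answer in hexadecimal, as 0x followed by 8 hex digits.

`index` follows `checksum` (8 B), `count` (4 B), so it starts at offset 8 + 4 = 12 and occupies 4 bytes.
Bytes at offsets 12..15: 0F 13 37 BD.
In big-endian order the high byte comes first in memory.
The bytes are already most-significant first: 0x0F1337BD.

0x0F1337BD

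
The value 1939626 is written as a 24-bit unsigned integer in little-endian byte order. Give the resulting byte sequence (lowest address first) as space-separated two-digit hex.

1939626 in hexadecimal, padded to 24 bits, is 0x1D98AA.
Split into bytes (most-significant first): 1D 98 AA.
In little-endian order the low byte comes first in memory.
So at ascending addresses the bytes are AA 98 1D.

AA 98 1D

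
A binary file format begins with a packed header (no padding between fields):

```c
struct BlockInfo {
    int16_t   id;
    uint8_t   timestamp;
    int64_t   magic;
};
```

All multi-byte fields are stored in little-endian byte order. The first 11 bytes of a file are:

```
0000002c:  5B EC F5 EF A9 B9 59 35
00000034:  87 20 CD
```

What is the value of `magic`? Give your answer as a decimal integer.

`magic` follows `id` (2 B), `timestamp` (1 B), so it starts at offset 2 + 1 = 3 and occupies 8 bytes.
Bytes at offsets 3..10: EF A9 B9 59 35 87 20 CD.
Little-endian stores the least-significant byte at the lowest address.
Reassemble most-significant byte first: CD 20 87 35 59 B9 A9 EF → 0xCD20873559B9A9EF.
Top bit is set, so as a signed 64-bit value this is 0xCD20873559B9A9EF − 2^64 = -3665781433471227409.

-3665781433471227409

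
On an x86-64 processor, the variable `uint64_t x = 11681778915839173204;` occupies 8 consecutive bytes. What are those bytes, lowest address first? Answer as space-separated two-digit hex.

54 E2 3D FF 07 04 1E A2

11681778915839173204 in hexadecimal, padded to 64 bits, is 0xA21E0407FF3DE254.
Split into bytes (most-significant first): A2 1E 04 07 FF 3D E2 54.
In little-endian order the low byte comes first in memory.
So at ascending addresses the bytes are 54 E2 3D FF 07 04 1E A2.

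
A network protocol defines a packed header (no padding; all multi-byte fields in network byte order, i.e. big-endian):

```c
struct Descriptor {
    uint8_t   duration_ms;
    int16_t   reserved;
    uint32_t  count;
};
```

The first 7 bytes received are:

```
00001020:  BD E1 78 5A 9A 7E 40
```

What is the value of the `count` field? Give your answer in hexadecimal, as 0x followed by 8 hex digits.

0x5A9A7E40

`count` follows `duration_ms` (1 B), `reserved` (2 B), so it starts at offset 1 + 2 = 3 and occupies 4 bytes.
Bytes at offsets 3..6: 5A 9A 7E 40.
Big-endian stores the most-significant byte at the lowest address.
The bytes are already most-significant first: 0x5A9A7E40.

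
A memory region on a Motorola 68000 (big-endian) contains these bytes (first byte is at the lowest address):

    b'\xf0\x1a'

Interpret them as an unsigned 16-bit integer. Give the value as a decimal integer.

61466

In big-endian order the high byte comes first in memory.
The bytes are already most-significant first: 0xF01A.
0xF01A = 61466.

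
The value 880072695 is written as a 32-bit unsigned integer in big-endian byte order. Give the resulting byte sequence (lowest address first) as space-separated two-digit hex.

34 74 D7 F7

880072695 in hexadecimal, padded to 32 bits, is 0x3474D7F7.
Split into bytes (most-significant first): 34 74 D7 F7.
Big-endian: lowest address holds the most-significant byte.
So the memory order matches the most-significant-first order: 34 74 D7 F7.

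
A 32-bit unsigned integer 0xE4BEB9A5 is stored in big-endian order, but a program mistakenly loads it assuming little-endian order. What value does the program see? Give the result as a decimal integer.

2780413668

Stored big-endian, the bytes at ascending addresses are E4 BE B9 A5.
Read back as little-endian, the first byte is least significant, giving 0xA5B9BEE4.
0xA5B9BEE4 = 2780413668.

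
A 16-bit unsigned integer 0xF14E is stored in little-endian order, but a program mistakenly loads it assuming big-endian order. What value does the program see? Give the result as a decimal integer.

Stored little-endian, the bytes at ascending addresses are 4E F1.
Read back as big-endian, the last byte is least significant, giving 0x4EF1.
0x4EF1 = 20209.

20209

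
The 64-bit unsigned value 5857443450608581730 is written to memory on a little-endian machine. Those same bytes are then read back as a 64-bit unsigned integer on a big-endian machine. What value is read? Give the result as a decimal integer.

7096677704678852945

5857443450608581730 in 64-bit hexadecimal is 0x5149D1C8C5767C62.
Stored little-endian, the bytes at ascending addresses are 62 7C 76 C5 C8 D1 49 51.
Read back as big-endian, the last byte is least significant, giving 0x627C76C5C8D14951.
0x627C76C5C8D14951 = 7096677704678852945.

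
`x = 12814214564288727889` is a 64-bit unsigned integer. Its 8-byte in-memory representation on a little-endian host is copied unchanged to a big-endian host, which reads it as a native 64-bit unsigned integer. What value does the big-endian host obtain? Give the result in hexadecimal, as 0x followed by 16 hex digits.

12814214564288727889 in 64-bit hexadecimal is 0xB1D53C40EC110B51.
Stored little-endian, the bytes at ascending addresses are 51 0B 11 EC 40 3C D5 B1.
Read back as big-endian, the last byte is least significant, giving 0x510B11EC403CD5B1.

0x510B11EC403CD5B1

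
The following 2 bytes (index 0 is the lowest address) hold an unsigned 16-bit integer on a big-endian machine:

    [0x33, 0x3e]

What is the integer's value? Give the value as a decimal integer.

13118

In big-endian order the high byte comes first in memory.
The bytes are already most-significant first: 0x333E.
0x333E = 13118.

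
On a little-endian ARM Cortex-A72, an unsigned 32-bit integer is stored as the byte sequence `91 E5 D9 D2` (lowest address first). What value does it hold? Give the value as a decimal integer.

Little-endian: lowest address holds the least-significant byte.
Reassemble most-significant byte first: D2 D9 E5 91 → 0xD2D9E591.
0xD2D9E591 = 3537495441.

3537495441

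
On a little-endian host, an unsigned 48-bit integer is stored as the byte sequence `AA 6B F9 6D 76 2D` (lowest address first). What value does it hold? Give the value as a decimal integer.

In little-endian order the low byte comes first in memory.
Reassemble most-significant byte first: 2D 76 6D F9 6B AA → 0x2D766DF96BAA.
0x2D766DF96BAA = 49986674453418.

49986674453418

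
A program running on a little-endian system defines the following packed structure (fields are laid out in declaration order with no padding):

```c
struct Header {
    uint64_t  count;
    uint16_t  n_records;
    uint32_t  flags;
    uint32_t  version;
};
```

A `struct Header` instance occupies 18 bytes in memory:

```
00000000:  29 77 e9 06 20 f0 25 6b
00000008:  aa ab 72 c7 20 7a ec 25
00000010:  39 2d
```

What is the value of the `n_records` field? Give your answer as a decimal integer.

`n_records` follows `count` (8 bytes), so it starts at byte offset 8 and occupies 2 bytes.
Bytes at offsets 8..9: AA AB.
Little-endian: lowest address holds the least-significant byte.
Reassemble most-significant byte first: AB AA → 0xABAA.
0xABAA = 43946.

43946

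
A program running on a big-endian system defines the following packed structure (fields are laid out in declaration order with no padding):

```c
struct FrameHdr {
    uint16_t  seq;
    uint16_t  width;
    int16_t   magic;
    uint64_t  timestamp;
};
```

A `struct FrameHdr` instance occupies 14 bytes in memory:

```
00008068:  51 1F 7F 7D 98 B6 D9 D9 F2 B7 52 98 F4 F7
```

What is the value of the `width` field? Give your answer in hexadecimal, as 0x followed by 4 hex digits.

`width` follows `seq` (2 bytes), so it starts at byte offset 2 and occupies 2 bytes.
Bytes at offsets 2..3: 7F 7D.
Big-endian stores the most-significant byte at the lowest address.
The bytes are already most-significant first: 0x7F7D.

0x7F7D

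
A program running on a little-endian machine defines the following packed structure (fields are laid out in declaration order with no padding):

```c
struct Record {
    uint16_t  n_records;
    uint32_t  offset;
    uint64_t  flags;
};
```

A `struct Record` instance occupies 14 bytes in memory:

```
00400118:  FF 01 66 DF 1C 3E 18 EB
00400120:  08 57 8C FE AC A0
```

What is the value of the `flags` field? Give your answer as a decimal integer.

11577908620771781400

`flags` follows `n_records` (2 B), `offset` (4 B), so it starts at offset 2 + 4 = 6 and occupies 8 bytes.
Bytes at offsets 6..13: 18 EB 08 57 8C FE AC A0.
Little-endian stores the least-significant byte at the lowest address.
Reassemble most-significant byte first: A0 AC FE 8C 57 08 EB 18 → 0xA0ACFE8C5708EB18.
0xA0ACFE8C5708EB18 = 11577908620771781400.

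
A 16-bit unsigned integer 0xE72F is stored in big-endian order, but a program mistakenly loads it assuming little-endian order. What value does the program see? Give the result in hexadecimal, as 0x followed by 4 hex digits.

Stored big-endian, the bytes at ascending addresses are E7 2F.
Read back as little-endian, the first byte is least significant, giving 0x2FE7.

0x2FE7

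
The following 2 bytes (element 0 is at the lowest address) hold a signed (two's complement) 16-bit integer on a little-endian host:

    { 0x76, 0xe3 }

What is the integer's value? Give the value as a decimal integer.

In little-endian order the low byte comes first in memory.
Reassemble most-significant byte first: E3 76 → 0xE376.
Top bit is set, so as a signed 16-bit value this is 0xE376 − 2^16 = -7306.

-7306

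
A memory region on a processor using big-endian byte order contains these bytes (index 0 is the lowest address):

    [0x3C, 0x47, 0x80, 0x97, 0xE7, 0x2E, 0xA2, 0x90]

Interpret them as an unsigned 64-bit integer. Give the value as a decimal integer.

4343581755529142928

Big-endian stores the most-significant byte at the lowest address.
The bytes are already most-significant first: 0x3C478097E72EA290.
0x3C478097E72EA290 = 4343581755529142928.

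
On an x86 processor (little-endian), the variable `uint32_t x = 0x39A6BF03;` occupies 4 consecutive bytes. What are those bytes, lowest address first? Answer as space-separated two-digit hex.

03 BF A6 39

Split into bytes (most-significant first): 39 A6 BF 03.
Little-endian: lowest address holds the least-significant byte.
So at ascending addresses the bytes are 03 BF A6 39.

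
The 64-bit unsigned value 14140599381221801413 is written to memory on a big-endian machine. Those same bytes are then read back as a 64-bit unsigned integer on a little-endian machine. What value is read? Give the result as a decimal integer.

14230765230123662788

14140599381221801413 in 64-bit hexadecimal is 0xC43D803794D57DC5.
Stored big-endian, the bytes at ascending addresses are C4 3D 80 37 94 D5 7D C5.
Read back as little-endian, the first byte is least significant, giving 0xC57DD59437803DC4.
0xC57DD59437803DC4 = 14230765230123662788.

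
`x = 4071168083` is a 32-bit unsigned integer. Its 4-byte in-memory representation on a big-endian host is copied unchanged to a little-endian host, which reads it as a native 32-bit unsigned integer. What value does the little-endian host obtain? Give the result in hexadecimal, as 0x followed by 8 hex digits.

0x5318A9F2

4071168083 in 32-bit hexadecimal is 0xF2A91853.
Stored big-endian, the bytes at ascending addresses are F2 A9 18 53.
Read back as little-endian, the first byte is least significant, giving 0x5318A9F2.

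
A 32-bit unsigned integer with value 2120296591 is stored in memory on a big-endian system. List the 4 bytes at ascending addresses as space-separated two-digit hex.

7E 61 28 8F

2120296591 in hexadecimal, padded to 32 bits, is 0x7E61288F.
Split into bytes (most-significant first): 7E 61 28 8F.
Big-endian: lowest address holds the most-significant byte.
So the memory order matches the most-significant-first order: 7E 61 28 8F.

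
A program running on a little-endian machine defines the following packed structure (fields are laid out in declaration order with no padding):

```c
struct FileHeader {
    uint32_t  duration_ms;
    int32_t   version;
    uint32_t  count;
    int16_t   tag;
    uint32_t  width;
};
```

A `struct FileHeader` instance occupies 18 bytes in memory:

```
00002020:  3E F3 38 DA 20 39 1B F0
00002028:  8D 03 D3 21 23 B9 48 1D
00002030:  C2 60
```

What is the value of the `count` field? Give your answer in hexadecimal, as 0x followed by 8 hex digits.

`count` follows `duration_ms` (4 B), `version` (4 B), so it starts at offset 4 + 4 = 8 and occupies 4 bytes.
Bytes at offsets 8..11: 8D 03 D3 21.
Little-endian: lowest address holds the least-significant byte.
Reassemble most-significant byte first: 21 D3 03 8D → 0x21D3038D.

0x21D3038D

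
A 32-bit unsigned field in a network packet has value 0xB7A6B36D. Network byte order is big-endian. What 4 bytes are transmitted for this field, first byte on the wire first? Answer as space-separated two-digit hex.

Split into bytes (most-significant first): B7 A6 B3 6D.
Big-endian stores the most-significant byte at the lowest address.
So the memory order matches the most-significant-first order: B7 A6 B3 6D.

B7 A6 B3 6D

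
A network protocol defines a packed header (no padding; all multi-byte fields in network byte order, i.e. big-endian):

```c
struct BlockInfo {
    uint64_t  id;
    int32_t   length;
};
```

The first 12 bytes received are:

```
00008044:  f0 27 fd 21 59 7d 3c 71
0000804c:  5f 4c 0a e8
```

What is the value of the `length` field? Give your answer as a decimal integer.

1598819048

`length` follows `id` (8 bytes), so it starts at byte offset 8 and occupies 4 bytes.
Bytes at offsets 8..11: 5F 4C 0A E8.
Big-endian stores the most-significant byte at the lowest address.
The bytes are already most-significant first: 0x5F4C0AE8.
0x5F4C0AE8 = 1598819048.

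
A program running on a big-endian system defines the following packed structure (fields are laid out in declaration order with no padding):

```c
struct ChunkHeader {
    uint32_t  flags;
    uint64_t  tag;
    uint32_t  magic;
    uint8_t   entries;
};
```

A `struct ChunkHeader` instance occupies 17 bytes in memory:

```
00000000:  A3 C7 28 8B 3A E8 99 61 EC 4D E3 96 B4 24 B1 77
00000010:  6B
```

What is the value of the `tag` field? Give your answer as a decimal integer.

`tag` follows `flags` (4 bytes), so it starts at byte offset 4 and occupies 8 bytes.
Bytes at offsets 4..11: 3A E8 99 61 EC 4D E3 96.
In big-endian order the high byte comes first in memory.
The bytes are already most-significant first: 0x3AE89961EC4DE396.
0x3AE89961EC4DE396 = 4244811294652097430.

4244811294652097430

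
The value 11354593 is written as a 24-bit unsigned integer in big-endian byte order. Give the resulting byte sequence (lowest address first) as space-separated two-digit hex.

11354593 in hexadecimal, padded to 24 bits, is 0xAD41E1.
Split into bytes (most-significant first): AD 41 E1.
In big-endian order the high byte comes first in memory.
So the memory order matches the most-significant-first order: AD 41 E1.

AD 41 E1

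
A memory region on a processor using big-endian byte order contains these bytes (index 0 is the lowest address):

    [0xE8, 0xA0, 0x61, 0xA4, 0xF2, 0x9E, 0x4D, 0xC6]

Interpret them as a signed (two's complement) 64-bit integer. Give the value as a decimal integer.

Big-endian: lowest address holds the most-significant byte.
The bytes are already most-significant first: 0xE8A061A4F29E4DC6.
Top bit is set, so as a signed 64-bit value this is 0xE8A061A4F29E4DC6 − 2^64 = -1684238899563573818.

-1684238899563573818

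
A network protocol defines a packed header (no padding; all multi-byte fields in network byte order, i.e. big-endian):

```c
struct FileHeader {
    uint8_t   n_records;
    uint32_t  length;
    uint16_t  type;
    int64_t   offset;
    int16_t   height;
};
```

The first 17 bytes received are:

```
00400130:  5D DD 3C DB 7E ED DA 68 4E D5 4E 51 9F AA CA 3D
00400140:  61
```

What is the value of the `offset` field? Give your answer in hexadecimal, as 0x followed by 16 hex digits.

0x684ED54E519FAACA

`offset` follows `n_records` (1 B), `length` (4 B), `type` (2 B), so it starts at offset 1 + 4 + 2 = 7 and occupies 8 bytes.
Bytes at offsets 7..14: 68 4E D5 4E 51 9F AA CA.
Big-endian stores the most-significant byte at the lowest address.
The bytes are already most-significant first: 0x684ED54E519FAACA.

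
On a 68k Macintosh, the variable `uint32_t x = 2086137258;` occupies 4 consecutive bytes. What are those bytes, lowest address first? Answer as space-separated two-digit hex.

7C 57 ED AA

2086137258 in hexadecimal, padded to 32 bits, is 0x7C57EDAA.
Split into bytes (most-significant first): 7C 57 ED AA.
Big-endian stores the most-significant byte at the lowest address.
So the memory order matches the most-significant-first order: 7C 57 ED AA.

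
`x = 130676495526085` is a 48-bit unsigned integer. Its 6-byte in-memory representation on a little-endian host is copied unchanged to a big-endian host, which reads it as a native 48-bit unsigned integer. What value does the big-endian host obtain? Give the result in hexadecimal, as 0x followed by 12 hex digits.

0xC5A8187ED976

130676495526085 in 48-bit hexadecimal is 0x76D97E18A8C5.
Stored little-endian, the bytes at ascending addresses are C5 A8 18 7E D9 76.
Read back as big-endian, the last byte is least significant, giving 0xC5A8187ED976.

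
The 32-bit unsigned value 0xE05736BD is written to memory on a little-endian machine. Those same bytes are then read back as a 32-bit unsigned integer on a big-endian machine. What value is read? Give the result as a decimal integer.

3174455264

Stored little-endian, the bytes at ascending addresses are BD 36 57 E0.
Read back as big-endian, the last byte is least significant, giving 0xBD3657E0.
0xBD3657E0 = 3174455264.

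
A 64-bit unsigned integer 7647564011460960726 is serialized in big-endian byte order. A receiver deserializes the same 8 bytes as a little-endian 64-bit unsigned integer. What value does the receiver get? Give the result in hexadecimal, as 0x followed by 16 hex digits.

7647564011460960726 in 64-bit hexadecimal is 0x6A219AF32C3121D6.
Stored big-endian, the bytes at ascending addresses are 6A 21 9A F3 2C 31 21 D6.
Read back as little-endian, the first byte is least significant, giving 0xD621312CF39A216A.

0xD621312CF39A216A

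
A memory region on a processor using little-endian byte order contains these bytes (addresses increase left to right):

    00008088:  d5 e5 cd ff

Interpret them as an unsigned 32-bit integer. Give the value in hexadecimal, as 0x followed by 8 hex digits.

0xFFCDE5D5

In little-endian order the low byte comes first in memory.
Reassemble most-significant byte first: FF CD E5 D5 → 0xFFCDE5D5.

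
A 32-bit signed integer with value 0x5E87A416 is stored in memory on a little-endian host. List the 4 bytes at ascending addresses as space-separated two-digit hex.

Split into bytes (most-significant first): 5E 87 A4 16.
Little-endian: lowest address holds the least-significant byte.
So at ascending addresses the bytes are 16 A4 87 5E.

16 A4 87 5E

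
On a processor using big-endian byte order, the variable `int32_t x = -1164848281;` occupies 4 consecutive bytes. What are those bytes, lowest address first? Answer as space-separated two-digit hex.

Two's complement of -1164848281 in 32 bits: 1164848281 = 0x456E2C99; invert → 0xBA91D366; add 1 → 0xBA91D367.
Split into bytes (most-significant first): BA 91 D3 67.
Big-endian: lowest address holds the most-significant byte.
So the memory order matches the most-significant-first order: BA 91 D3 67.

BA 91 D3 67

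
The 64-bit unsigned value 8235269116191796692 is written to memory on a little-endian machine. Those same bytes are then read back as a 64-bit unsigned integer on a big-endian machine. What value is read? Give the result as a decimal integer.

15306991849085684082

8235269116191796692 in 64-bit hexadecimal is 0x72498DA0FC5B6DD4.
Stored little-endian, the bytes at ascending addresses are D4 6D 5B FC A0 8D 49 72.
Read back as big-endian, the last byte is least significant, giving 0xD46D5BFCA08D4972.
0xD46D5BFCA08D4972 = 15306991849085684082.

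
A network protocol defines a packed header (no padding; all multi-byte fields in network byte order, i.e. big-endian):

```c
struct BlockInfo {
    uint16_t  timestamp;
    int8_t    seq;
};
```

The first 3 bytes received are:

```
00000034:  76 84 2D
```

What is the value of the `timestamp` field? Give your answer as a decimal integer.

`timestamp` is the first field, at byte offset 0, occupying 2 bytes.
Bytes at offsets 0..1: 76 84.
Big-endian stores the most-significant byte at the lowest address.
The bytes are already most-significant first: 0x7684.
0x7684 = 30340.

30340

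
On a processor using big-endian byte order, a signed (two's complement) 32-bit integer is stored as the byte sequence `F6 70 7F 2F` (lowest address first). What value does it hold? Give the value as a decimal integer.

In big-endian order the high byte comes first in memory.
The bytes are already most-significant first: 0xF6707F2F.
Top bit is set, so as a signed 32-bit value this is 0xF6707F2F − 2^32 = -160399569.

-160399569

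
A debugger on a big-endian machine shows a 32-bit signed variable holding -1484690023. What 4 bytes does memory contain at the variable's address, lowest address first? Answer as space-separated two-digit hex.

A7 81 6D 99

Two's complement of -1484690023 in 32 bits: 1484690023 = 0x587E9267; invert → 0xA7816D98; add 1 → 0xA7816D99.
Split into bytes (most-significant first): A7 81 6D 99.
In big-endian order the high byte comes first in memory.
So the memory order matches the most-significant-first order: A7 81 6D 99.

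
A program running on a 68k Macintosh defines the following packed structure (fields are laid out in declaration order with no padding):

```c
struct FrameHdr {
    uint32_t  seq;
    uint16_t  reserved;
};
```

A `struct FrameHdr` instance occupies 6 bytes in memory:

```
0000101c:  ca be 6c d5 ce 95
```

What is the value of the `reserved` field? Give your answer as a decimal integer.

`reserved` follows `seq` (4 bytes), so it starts at byte offset 4 and occupies 2 bytes.
Bytes at offsets 4..5: CE 95.
Big-endian: lowest address holds the most-significant byte.
The bytes are already most-significant first: 0xCE95.
0xCE95 = 52885.

52885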